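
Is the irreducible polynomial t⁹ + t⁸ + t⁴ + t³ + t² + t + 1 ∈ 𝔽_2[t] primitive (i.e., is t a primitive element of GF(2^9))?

Write f(t) = t⁹ + t⁸ + t⁴ + t³ + t² + t + 1.
|GF(2^9)^×| = 2^9 − 1 = 511. Prime factorization: 511 = 7·73.
f is primitive ⇔ t has order 511 in GF(2)[t]/(f), i.e. t^(511/q) ≠ 1 for each prime q | 511.
t^(73) mod f = t⁸ + t⁷ + t⁶ + t⁴ + t² + 1.
t^(7) mod f = t⁷.
None equal 1, so t has full order 511; f is primitive.

Yes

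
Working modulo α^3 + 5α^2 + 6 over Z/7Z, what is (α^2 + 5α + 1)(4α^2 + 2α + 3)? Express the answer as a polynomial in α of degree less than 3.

Multiply in Z/7Z[α]: (α^2 + 5α + 1)·(4α^2 + 2α + 3) = 4α^4 + α^3 + 3α^2 + 3α + 3.
Reduce using α^3 ≡ 2α^2 + 1 (mod α^3 + 5α^2 + 6).
Reduced: 5.

5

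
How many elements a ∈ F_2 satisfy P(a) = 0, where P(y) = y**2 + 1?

Evaluate at each of the 2 elements of F_2:
P(0) = 1; P(1) = 0 → root.
Roots: {1}.

1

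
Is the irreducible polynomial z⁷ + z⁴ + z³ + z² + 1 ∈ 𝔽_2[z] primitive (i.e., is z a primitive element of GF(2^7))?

Yes

Write f(z) = z⁷ + z⁴ + z³ + z² + 1.
|GF(2^7)^×| = 2^7 − 1 = 127. Prime factorization: 127 = 127.
f is primitive ⇔ z has order 127 in GF(2)[z]/(f), i.e. z^(127/q) ≠ 1 for each prime q | 127.
z^(1) mod f = z.
None equal 1, so z has full order 127; f is primitive.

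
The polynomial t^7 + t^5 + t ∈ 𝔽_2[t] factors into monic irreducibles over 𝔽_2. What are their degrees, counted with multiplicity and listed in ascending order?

1, 3, 3

Write f(t) = t^7 + t^5 + t.
Roots in 𝔽_2: f(0) = 0 → root; f(1) = 1.
Linear factors from roots: (t).
Complete factorization: f(t) = (t)·(t^3 + t^2 + 1)^2.
Factor degrees with multiplicity: 1 + 3 + 3 = 7.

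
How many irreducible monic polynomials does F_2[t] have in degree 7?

Gauss's count: N_{2}(7) = (1/7) Σ_{d|7} μ(7/d)·2^d.
Divisors of 7: 1, 7; μ(7/d) for each: -1, 1.
Σ = − 2^1 + 2^7 = 126.
N = 126/7 = 18.

18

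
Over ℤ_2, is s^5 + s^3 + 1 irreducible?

Yes

Write h(s) = s^5 + s^3 + 1.
Check for roots in ℤ_2: h(0) = 1; h(1) = 1.
No roots, so no linear factors.
Monic irreducibles of degree 2 over GF(2): s^2 + s + 1.
None of them divide h (all give nonzero remainder).
No irreducible factor of degree ≤ 2 exists, so h is irreducible over GF(2).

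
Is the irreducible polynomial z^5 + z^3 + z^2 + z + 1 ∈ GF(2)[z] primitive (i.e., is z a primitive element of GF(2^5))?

Yes

Write f(z) = z^5 + z^3 + z^2 + z + 1.
|GF(2^5)^×| = 2^5 − 1 = 31. Prime factorization: 31 = 31.
f is primitive ⇔ z has order 31 in GF(2)[z]/(f), i.e. z^(31/q) ≠ 1 for each prime q | 31.
z^(1) mod f = z.
None equal 1, so z has full order 31; f is primitive.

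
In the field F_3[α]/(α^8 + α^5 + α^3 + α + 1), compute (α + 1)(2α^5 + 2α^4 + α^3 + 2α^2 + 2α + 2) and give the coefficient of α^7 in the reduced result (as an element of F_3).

Multiply in F_3[α]: (α + 1)·(2α^5 + 2α^4 + α^3 + 2α^2 + 2α + 2) = 2α^6 + α^5 + α^2 + α + 2.
Reduced: 2α^6 + α^5 + α^2 + α + 2.

0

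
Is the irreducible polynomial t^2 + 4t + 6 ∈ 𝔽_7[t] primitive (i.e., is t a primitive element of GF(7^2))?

Write f(t) = t^2 + 4t + 6.
|GF(7^2)^×| = 7^2 − 1 = 48. Prime factorization: 48 = 2^4·3.
f is primitive ⇔ t has order 48 in GF(7)[t]/(f), i.e. t^(48/q) ≠ 1 for each prime q | 48.
t^(24) mod f = 6.
t^(16) mod f = 1
Since t^(16) = 1, the order of t divides 16 < 48; not primitive.

No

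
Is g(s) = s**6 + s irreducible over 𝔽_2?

Check for roots in 𝔽_2: g(0) = 0 → root; g(1) = 0 → root.
g(0) = 0, so (s) divides g(s); g is reducible.

No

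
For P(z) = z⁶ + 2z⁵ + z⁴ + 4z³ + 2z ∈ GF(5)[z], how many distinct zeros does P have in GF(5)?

4

Evaluate at each of the 5 elements of GF(5):
P(0) = 0 → root; P(1) = 0 → root; P(2) = 0 → root; P(3) = 0 → root; P(4) = 4.
Roots: {0, 1, 2, 3}.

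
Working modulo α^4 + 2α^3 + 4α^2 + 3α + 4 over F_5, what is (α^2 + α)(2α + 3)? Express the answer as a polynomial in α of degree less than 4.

Multiply in F_5[α]: (α^2 + α)·(2α + 3) = 2α^3 + 3α.
Reduced: 2α^3 + 3α.

2α^3 + 3α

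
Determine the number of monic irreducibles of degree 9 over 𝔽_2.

56

By the necklace-counting formula, N_2(9) = (1/9) Σ_{d|9} μ(9/d)·2^d.
Divisors of 9: 1, 3, 9; μ(9/d) for each: 0, -1, 1.
Σ = − 2^3 + 2^9 = 504.
N = 504/9 = 56.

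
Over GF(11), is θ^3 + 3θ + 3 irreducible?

Write f(θ) = θ^3 + 3θ + 3.
Check each element of GF(11) for a root: f(0)=3, f(1)=7, f(2)=6, f(3)=6, f(4)=2, f(5)=0, f(6)=6, f(7)=4, f(8)=0, f(9)=0, f(10)=10.
f(5) = 0, so (θ − 5) divides f(θ); f is reducible.

No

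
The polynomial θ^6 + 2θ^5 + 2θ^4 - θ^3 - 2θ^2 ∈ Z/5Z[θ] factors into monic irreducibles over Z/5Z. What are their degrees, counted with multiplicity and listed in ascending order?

Write g(θ) = θ^6 + 2θ^5 + 2θ^4 - θ^3 - 2θ^2.
Roots in Z/5Z: g(0) = 0 → root; g(1) = 2; g(2) = 4; g(3) = 2; g(4) = 0 → root.
Linear factors from roots: (θ), (θ + 1).
Complete factorization: g(θ) = (θ + 1)·(θ)^2·(θ^3 + θ^2 + θ - 2).
Factor degrees with multiplicity: 1 + 1 + 1 + 3 = 6.

1, 1, 1, 3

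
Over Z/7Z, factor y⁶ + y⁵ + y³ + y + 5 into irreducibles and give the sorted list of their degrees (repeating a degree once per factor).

6

Write h(y) = y⁶ + y⁵ + y³ + y + 5.
Complete factorization: h(y) = (y⁶ + y⁵ + y³ + y + 5).
Factor degrees with multiplicity: 6 = 6.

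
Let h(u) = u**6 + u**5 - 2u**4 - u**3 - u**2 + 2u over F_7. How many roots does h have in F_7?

5

Evaluate at each of the 7 elements of F_7:
h(0) = 0 → root; h(1) = 0 → root; h(2) = 0 → root; h(3) = 3; h(4) = 0 → root; h(5) = 0 → root; h(6) = 3.
Roots: {0, 1, 2, 4, 5}.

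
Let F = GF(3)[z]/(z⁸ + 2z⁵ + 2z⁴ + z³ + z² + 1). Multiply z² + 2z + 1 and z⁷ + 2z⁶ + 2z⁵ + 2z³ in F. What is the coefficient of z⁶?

Multiply in GF(3)[z]: (z² + 2z + 1)·(z⁷ + 2z⁶ + 2z⁵ + 2z³) = z⁹ + z⁸ + z⁷ + z⁵ + z⁴ + 2z³.
Reduce using z⁸ ≡ z⁵ + z⁴ + 2z³ + 2z² + 2 (mod z⁸ + 2z⁵ + 2z⁴ + z³ + z² + 1).
Reduced: z⁷ + z⁶ + z⁴ + 2z² + 2z + 2.

1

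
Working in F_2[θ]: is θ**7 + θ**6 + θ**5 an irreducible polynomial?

Write h(θ) = θ**7 + θ**6 + θ**5.
Check for roots in F_2: h(0) = 0 → root; h(1) = 1.
h(0) = 0, so (θ) divides h(θ); h is reducible.

No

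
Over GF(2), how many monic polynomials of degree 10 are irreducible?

The number of monic irreducibles of degree 10 over GF(2) is (1/10)·Σ_{d∣10} μ(10/d) 2^d.
Divisors of 10: 1, 2, 5, 10; μ(10/d) for each: 1, -1, -1, 1.
Σ = 2^1 − 2^2 − 2^5 + 2^10 = 990.
N = 990/10 = 99.

99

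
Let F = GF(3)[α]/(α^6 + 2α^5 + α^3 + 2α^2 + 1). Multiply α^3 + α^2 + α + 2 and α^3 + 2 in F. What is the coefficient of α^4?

1

Multiply in GF(3)[α]: (α^3 + α^2 + α + 2)·(α^3 + 2) = α^6 + α^5 + α^4 + α^3 + 2α^2 + 2α + 1.
Reduce using α^6 ≡ α^5 + 2α^3 + α^2 + 2 (mod α^6 + 2α^5 + α^3 + 2α^2 + 1).
Reduced: 2α^5 + α^4 + 2α.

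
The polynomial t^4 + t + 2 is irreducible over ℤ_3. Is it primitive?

Yes

Write f(t) = t^4 + t + 2.
|GF(3^4)^×| = 3^4 − 1 = 80. Prime factorization: 80 = 2^4·5.
f is primitive ⇔ t has order 80 in GF(3)[t]/(f), i.e. t^(80/q) ≠ 1 for each prime q | 80.
t^(40) mod f = 2.
t^(16) mod f = 2t^3 + t + 2.
None equal 1, so t has full order 80; f is primitive.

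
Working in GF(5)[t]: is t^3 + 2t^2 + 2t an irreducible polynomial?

Write h(t) = t^3 + 2t^2 + 2t.
Check for roots in GF(5): h(0) = 0 → root; h(1) = 0 → root; h(2) = 0 → root; h(3) = 1; h(4) = 4.
h(0) = 0, so (t) divides h(t); h is reducible.

No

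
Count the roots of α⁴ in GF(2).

1

Write f(α) = α⁴.
Evaluate at each of the 2 elements of GF(2):
f(0) = 0 → root; f(1) = 1.
Roots: {0}.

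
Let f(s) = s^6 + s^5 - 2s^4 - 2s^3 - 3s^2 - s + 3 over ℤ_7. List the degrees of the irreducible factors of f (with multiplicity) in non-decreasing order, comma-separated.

1, 2, 3

Linear factors from roots: (s + 3).
Complete factorization: f(s) = (s + 3)·(s^2 + 2)·(s^3 - 2s^2 + 2s - 3).
Factor degrees with multiplicity: 1 + 2 + 3 = 6.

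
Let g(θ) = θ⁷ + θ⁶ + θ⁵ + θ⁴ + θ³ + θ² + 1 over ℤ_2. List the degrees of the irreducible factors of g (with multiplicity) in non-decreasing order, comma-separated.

Roots in ℤ_2: g(0) = 1; g(1) = 1.
Complete factorization: g(θ) = (θ⁷ + θ⁶ + θ⁵ + θ⁴ + θ³ + θ² + 1).
Factor degrees with multiplicity: 7 = 7.

7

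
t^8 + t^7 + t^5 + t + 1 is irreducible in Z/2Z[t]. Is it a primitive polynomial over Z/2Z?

Write f(t) = t^8 + t^7 + t^5 + t + 1.
|GF(2^8)^×| = 2^8 − 1 = 255. Prime factorization: 255 = 3·5·17.
f is primitive ⇔ t has order 255 in GF(2)[t]/(f), i.e. t^(255/q) ≠ 1 for each prime q | 255.
t^(85) mod f = 1
t^(51) mod f = t^6 + t^4 + t^3 + t.
t^(15) mod f = t^5 + t^4 + t^3.
Since t^(85) = 1, the order of t divides 85 < 255; not primitive.

No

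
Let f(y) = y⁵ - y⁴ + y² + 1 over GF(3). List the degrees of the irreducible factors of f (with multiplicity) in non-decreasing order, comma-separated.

1, 2, 2

Roots in GF(3): f(0) = 1; f(1) = 2; f(2) = 0 → root.
Linear factors from roots: (y + 1).
Complete factorization: f(y) = (y + 1)·(y² - y - 1)^2.
Factor degrees with multiplicity: 1 + 2 + 2 = 5.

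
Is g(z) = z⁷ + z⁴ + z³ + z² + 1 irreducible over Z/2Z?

Yes

Check for roots in Z/2Z: g(0) = 1; g(1) = 1.
No roots, so no linear factors.
Monic irreducibles of degree 2 over GF(2): z² + z + 1.
None of them divide g (all give nonzero remainder).
Monic irreducibles of degree 3 over GF(2): z³ + z + 1, z³ + z² + 1.
None of them divide g (all give nonzero remainder).
No irreducible factor of degree ≤ 3 exists, so g is irreducible over GF(2).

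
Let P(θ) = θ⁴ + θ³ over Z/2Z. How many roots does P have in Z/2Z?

2

Evaluate at each of the 2 elements of Z/2Z:
P(0) = 0 → root; P(1) = 0 → root.
Roots: {0, 1}.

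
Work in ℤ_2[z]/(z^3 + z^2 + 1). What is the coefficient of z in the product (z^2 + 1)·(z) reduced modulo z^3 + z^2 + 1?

1

Multiply in ℤ_2[z]: (z^2 + 1)·(z) = z^3 + z.
Reduce using z^3 ≡ z^2 + 1 (mod z^3 + z^2 + 1).
Reduced: z^2 + z + 1.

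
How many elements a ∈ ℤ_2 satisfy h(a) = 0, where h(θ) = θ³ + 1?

1

Evaluate at each of the 2 elements of ℤ_2:
h(0) = 1; h(1) = 0 → root.
Roots: {1}.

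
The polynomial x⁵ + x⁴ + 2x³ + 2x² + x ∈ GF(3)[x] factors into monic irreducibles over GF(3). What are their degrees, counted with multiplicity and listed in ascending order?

1, 2, 2

Write h(x) = x⁵ + x⁴ + 2x³ + 2x² + x.
Roots in GF(3): h(0) = 0 → root; h(1) = 1; h(2) = 2.
Linear factors from roots: (x).
Complete factorization: h(x) = (x)·(x² + 2x + 2)^2.
Factor degrees with multiplicity: 1 + 2 + 2 = 5.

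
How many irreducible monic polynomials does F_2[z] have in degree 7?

The number of monic irreducibles of degree 7 over GF(2) is (1/7)·Σ_{d∣7} μ(7/d) 2^d.
Divisors of 7: 1, 7; μ(7/d) for each: -1, 1.
Σ = − 2^1 + 2^7 = 126.
N = 126/7 = 18.

18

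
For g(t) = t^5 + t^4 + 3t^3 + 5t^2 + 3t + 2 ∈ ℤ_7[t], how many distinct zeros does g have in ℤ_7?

Evaluate at each of the 7 elements of ℤ_7:
g(0) = 2; g(1) = 1; g(2) = 2; g(3) = 6; g(4) = 5; g(5) = 4; g(6) = 1.
No element is a root.

0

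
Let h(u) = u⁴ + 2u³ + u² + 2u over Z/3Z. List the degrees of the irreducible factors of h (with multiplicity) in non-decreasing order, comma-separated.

Roots in Z/3Z: h(0) = 0 → root; h(1) = 0 → root; h(2) = 1.
Linear factors from roots: (u), (u + 2).
Complete factorization: h(u) = (u)·(u + 2)·(u² + 1).
Factor degrees with multiplicity: 1 + 1 + 2 = 4.

1, 1, 2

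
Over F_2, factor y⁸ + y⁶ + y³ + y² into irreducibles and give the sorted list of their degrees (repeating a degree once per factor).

Write h(y) = y⁸ + y⁶ + y³ + y².
Roots in F_2: h(0) = 0 → root; h(1) = 0 → root.
Linear factors from roots: (y), (y + 1).
Complete factorization: h(y) = (y + 1)·(y)^2·(y² + y + 1)·(y³ + y + 1).
Factor degrees with multiplicity: 1 + 1 + 1 + 2 + 3 = 8.

1, 1, 1, 2, 3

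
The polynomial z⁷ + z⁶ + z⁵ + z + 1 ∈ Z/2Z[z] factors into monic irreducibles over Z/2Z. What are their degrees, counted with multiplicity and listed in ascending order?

3, 4

Write g(z) = z⁷ + z⁶ + z⁵ + z + 1.
Roots in Z/2Z: g(0) = 1; g(1) = 1.
Complete factorization: g(z) = (z³ + z + 1)·(z⁴ + z³ + 1).
Factor degrees with multiplicity: 3 + 4 = 7.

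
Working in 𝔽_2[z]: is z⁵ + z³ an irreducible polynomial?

No

Write P(z) = z⁵ + z³.
Check for roots in 𝔽_2: P(0) = 0 → root; P(1) = 0 → root.
P(0) = 0, so (z) divides P(z); P is reducible.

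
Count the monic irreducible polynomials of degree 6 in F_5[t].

2580

By the necklace-counting formula, N_5(6) = (1/6) Σ_{d|6} μ(6/d)·5^d.
Divisors of 6: 1, 2, 3, 6; μ(6/d) for each: 1, -1, -1, 1.
Σ = 5^1 − 5^2 − 5^3 + 5^6 = 15480.
N = 15480/6 = 2580.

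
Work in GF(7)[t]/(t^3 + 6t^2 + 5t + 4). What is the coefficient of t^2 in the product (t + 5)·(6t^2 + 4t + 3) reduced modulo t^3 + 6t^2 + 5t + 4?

5

Multiply in GF(7)[t]: (t + 5)·(6t^2 + 4t + 3) = 6t^3 + 6t^2 + 2t + 1.
Reduce using t^3 ≡ t^2 + 2t + 3 (mod t^3 + 6t^2 + 5t + 4).
Reduced: 5t^2 + 5.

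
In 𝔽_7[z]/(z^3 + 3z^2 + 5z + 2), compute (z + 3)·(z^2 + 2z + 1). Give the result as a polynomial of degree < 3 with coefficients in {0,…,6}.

2z^2 + 2z + 1

Multiply in 𝔽_7[z]: (z + 3)·(z^2 + 2z + 1) = z^3 + 5z^2 + 3.
Reduce using z^3 ≡ 4z^2 + 2z + 5 (mod z^3 + 3z^2 + 5z + 2).
Reduced: 2z^2 + 2z + 1.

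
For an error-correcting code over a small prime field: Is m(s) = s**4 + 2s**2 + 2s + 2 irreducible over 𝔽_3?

No

Check for roots in 𝔽_3: m(0) = 2; m(1) = 1; m(2) = 0 → root.
m(2) = 0, so (s − 2) divides m(s); m is reducible.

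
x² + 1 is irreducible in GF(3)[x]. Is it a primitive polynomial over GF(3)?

No

Write f(x) = x² + 1.
|GF(3^2)^×| = 3^2 − 1 = 8. Prime factorization: 8 = 2^3.
f is primitive ⇔ x has order 8 in GF(3)[x]/(f), i.e. x^(8/q) ≠ 1 for each prime q | 8.
x^(4) mod f = 1
Since x^(4) = 1, the order of x divides 4 < 8; not primitive.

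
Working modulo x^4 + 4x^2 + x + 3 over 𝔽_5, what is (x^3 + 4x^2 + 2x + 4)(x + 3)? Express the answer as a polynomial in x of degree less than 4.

2x^3 + 4x + 4

Multiply in 𝔽_5[x]: (x^3 + 4x^2 + 2x + 4)·(x + 3) = x^4 + 2x^3 + 4x^2 + 2.
Reduce using x^4 ≡ x^2 + 4x + 2 (mod x^4 + 4x^2 + x + 3).
Reduced: 2x^3 + 4x + 4.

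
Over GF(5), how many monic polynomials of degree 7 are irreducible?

By the necklace-counting formula, N_5(7) = (1/7) Σ_{d|7} μ(7/d)·5^d.
Divisors of 7: 1, 7; μ(7/d) for each: -1, 1.
Σ = − 5^1 + 5^7 = 78120.
N = 78120/7 = 11160.

11160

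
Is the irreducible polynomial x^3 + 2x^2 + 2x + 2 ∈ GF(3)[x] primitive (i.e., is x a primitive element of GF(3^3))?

No

Write f(x) = x^3 + 2x^2 + 2x + 2.
|GF(3^3)^×| = 3^3 − 1 = 26. Prime factorization: 26 = 2·13.
f is primitive ⇔ x has order 26 in GF(3)[x]/(f), i.e. x^(26/q) ≠ 1 for each prime q | 26.
x^(13) mod f = 1
x^(2) mod f = x^2.
Since x^(13) = 1, the order of x divides 13 < 26; not primitive.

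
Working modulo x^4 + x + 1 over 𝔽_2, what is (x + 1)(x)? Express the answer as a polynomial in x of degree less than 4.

x^2 + x

Multiply in 𝔽_2[x]: (x + 1)·(x) = x^2 + x.
Reduced: x^2 + x.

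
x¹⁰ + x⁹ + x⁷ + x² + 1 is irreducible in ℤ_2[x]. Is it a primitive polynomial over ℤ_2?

No

Write f(x) = x¹⁰ + x⁹ + x⁷ + x² + 1.
|GF(2^10)^×| = 2^10 − 1 = 1023. Prime factorization: 1023 = 3·11·31.
f is primitive ⇔ x has order 1023 in GF(2)[x]/(f), i.e. x^(1023/q) ≠ 1 for each prime q | 1023.
x^(341) mod f = x⁸ + x⁵.
x^(93) mod f = 1
x^(33) mod f = x⁹ + 1.
Since x^(93) = 1, the order of x divides 93 < 1023; not primitive.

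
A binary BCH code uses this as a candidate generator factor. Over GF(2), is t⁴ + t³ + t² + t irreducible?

Write h(t) = t⁴ + t³ + t² + t.
Check for roots in GF(2): h(0) = 0 → root; h(1) = 0 → root.
h(0) = 0, so (t) divides h(t); h is reducible.

No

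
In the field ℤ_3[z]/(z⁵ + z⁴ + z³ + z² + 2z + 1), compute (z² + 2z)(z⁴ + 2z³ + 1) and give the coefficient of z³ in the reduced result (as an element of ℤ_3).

2

Multiply in ℤ_3[z]: (z² + 2z)·(z⁴ + 2z³ + 1) = z⁶ + z⁵ + z⁴ + z² + 2z.
Reduce using z⁵ ≡ 2z⁴ + 2z³ + 2z² + z + 2 (mod z⁵ + z⁴ + z³ + z² + 2z + 1).
Reduced: 2z³ + 2z² + z.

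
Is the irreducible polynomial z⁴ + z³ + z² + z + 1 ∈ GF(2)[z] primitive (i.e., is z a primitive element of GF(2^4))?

No

Write f(z) = z⁴ + z³ + z² + z + 1.
|GF(2^4)^×| = 2^4 − 1 = 15. Prime factorization: 15 = 3·5.
f is primitive ⇔ z has order 15 in GF(2)[z]/(f), i.e. z^(15/q) ≠ 1 for each prime q | 15.
z^(5) mod f = 1
z^(3) mod f = z³.
Since z^(5) = 1, the order of z divides 5 < 15; not primitive.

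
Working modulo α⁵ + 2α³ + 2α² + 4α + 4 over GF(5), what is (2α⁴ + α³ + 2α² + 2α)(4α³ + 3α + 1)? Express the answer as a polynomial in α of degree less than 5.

4α^4 + α^3 + 4α^2 + 4α + 3

Multiply in GF(5)[α]: (2α⁴ + α³ + 2α² + 2α)·(4α³ + 3α + 1) = 3α⁷ + 4α⁶ + 4α⁵ + 3α⁴ + 2α³ + 3α² + 2α.
Reduce using α⁵ ≡ 3α³ + 3α² + α + 1 (mod α⁵ + 2α³ + 2α² + 4α + 4).
Reduced: 4α⁴ + α³ + 4α² + 4α + 3.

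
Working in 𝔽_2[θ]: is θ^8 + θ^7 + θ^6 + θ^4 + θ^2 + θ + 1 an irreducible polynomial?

Yes

Write f(θ) = θ^8 + θ^7 + θ^6 + θ^4 + θ^2 + θ + 1.
Check for roots in 𝔽_2: f(0) = 1; f(1) = 1.
No roots, so no linear factors.
Monic irreducibles of degree 2 over GF(2): θ^2 + θ + 1.
None of them divide f (all give nonzero remainder).
Monic irreducibles of degree 3 over GF(2): θ^3 + θ + 1, θ^3 + θ^2 + 1.
None of them divide f (all give nonzero remainder).
Monic irreducibles of degree 4 over GF(2): θ^4 + θ + 1, θ^4 + θ^3 + 1, θ^4 + θ^3 + θ^2 + θ + 1.
None of them divide f (all give nonzero remainder).
No irreducible factor of degree ≤ 4 exists, so f is irreducible over GF(2).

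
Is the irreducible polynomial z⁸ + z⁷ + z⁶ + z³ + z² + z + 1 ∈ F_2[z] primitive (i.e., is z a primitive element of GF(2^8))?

Write f(z) = z⁸ + z⁷ + z⁶ + z³ + z² + z + 1.
|GF(2^8)^×| = 2^8 − 1 = 255. Prime factorization: 255 = 3·5·17.
f is primitive ⇔ z has order 255 in GF(2)[z]/(f), i.e. z^(255/q) ≠ 1 for each prime q | 255.
z^(85) mod f = z⁵ + z⁴ + z³ + z² + 1.
z^(51) mod f = z⁶ + z³.
z^(15) mod f = z⁵ + z⁴ + z³ + z + 1.
None equal 1, so z has full order 255; f is primitive.

Yes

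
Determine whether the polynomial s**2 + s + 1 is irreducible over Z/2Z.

Yes

Write g(s) = s**2 + s + 1.
Check for roots in Z/2Z: g(0) = 1; g(1) = 1.
No roots. A degree-2 polynomial over a field with no linear factor is irreducible.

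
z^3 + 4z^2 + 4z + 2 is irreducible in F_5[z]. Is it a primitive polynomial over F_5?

Yes

Write f(z) = z^3 + 4z^2 + 4z + 2.
|GF(5^3)^×| = 5^3 − 1 = 124. Prime factorization: 124 = 2^2·31.
f is primitive ⇔ z has order 124 in GF(5)[z]/(f), i.e. z^(124/q) ≠ 1 for each prime q | 124.
z^(62) mod f = 4.
z^(4) mod f = 2z^2 + 4z + 3.
None equal 1, so z has full order 124; f is primitive.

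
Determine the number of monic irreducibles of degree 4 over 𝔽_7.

By the necklace-counting formula, N_7(4) = (1/4) Σ_{d|4} μ(4/d)·7^d.
Divisors of 4: 1, 2, 4; μ(4/d) for each: 0, -1, 1.
Σ = − 7^2 + 7^4 = 2352.
N = 2352/4 = 588.

588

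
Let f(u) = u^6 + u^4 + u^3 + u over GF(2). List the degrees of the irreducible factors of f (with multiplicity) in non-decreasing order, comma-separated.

Roots in GF(2): f(0) = 0 → root; f(1) = 0 → root.
Linear factors from roots: (u), (u + 1).
Complete factorization: f(u) = (u)·(u + 1)^3·(u^2 + u + 1).
Factor degrees with multiplicity: 1 + 1 + 1 + 1 + 2 = 6.

1, 1, 1, 1, 2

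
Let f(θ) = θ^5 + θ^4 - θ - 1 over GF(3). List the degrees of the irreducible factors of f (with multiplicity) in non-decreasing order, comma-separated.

Roots in GF(3): f(0) = 2; f(1) = 0 → root; f(2) = 0 → root.
Linear factors from roots: (θ - 1), (θ + 1).
Complete factorization: f(θ) = (θ - 1)·(θ + 1)^2·(θ^2 + 1).
Factor degrees with multiplicity: 1 + 1 + 1 + 2 = 5.

1, 1, 1, 2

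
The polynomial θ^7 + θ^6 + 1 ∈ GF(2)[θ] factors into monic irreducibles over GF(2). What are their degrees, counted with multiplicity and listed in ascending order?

Write h(θ) = θ^7 + θ^6 + 1.
Roots in GF(2): h(0) = 1; h(1) = 1.
Complete factorization: h(θ) = (θ^7 + θ^6 + 1).
Factor degrees with multiplicity: 7 = 7.

7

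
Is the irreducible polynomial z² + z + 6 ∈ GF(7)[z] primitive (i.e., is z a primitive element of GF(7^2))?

Write f(z) = z² + z + 6.
|GF(7^2)^×| = 7^2 − 1 = 48. Prime factorization: 48 = 2^4·3.
f is primitive ⇔ z has order 48 in GF(7)[z]/(f), i.e. z^(48/q) ≠ 1 for each prime q | 48.
z^(24) mod f = 6.
z^(16) mod f = 1
Since z^(16) = 1, the order of z divides 16 < 48; not primitive.

No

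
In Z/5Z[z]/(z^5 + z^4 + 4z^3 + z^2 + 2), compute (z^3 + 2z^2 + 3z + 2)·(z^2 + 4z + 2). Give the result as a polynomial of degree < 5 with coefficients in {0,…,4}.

Multiply in Z/5Z[z]: (z^3 + 2z^2 + 3z + 2)·(z^2 + 4z + 2) = z^5 + z^4 + 3z^3 + 3z^2 + 4z + 4.
Reduce using z^5 ≡ 4z^4 + z^3 + 4z^2 + 3 (mod z^5 + z^4 + 4z^3 + z^2 + 2).
Reduced: 4z^3 + 2z^2 + 4z + 2.

4z^3 + 2z^2 + 4z + 2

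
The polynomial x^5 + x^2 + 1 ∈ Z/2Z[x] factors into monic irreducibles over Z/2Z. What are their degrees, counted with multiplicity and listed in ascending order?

5

Write f(x) = x^5 + x^2 + 1.
Roots in Z/2Z: f(0) = 1; f(1) = 1.
Complete factorization: f(x) = (x^5 + x^2 + 1).
Factor degrees with multiplicity: 5 = 5.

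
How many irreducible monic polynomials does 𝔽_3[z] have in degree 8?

810

The number of monic irreducibles of degree 8 over GF(3) is (1/8)·Σ_{d∣8} μ(8/d) 3^d.
Divisors of 8: 1, 2, 4, 8; μ(8/d) for each: 0, 0, -1, 1.
Σ = − 3^4 + 3^8 = 6480.
N = 6480/8 = 810.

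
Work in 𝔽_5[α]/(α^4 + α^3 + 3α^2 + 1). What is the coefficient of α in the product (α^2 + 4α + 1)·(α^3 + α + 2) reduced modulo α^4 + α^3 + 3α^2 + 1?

3

Multiply in 𝔽_5[α]: (α^2 + 4α + 1)·(α^3 + α + 2) = α^5 + 4α^4 + 2α^3 + α^2 + 4α + 2.
Reduce using α^4 ≡ 4α^3 + 2α^2 + 4 (mod α^4 + α^3 + 3α^2 + 1).
Reduced: α^3 + 2α^2 + 3α + 4.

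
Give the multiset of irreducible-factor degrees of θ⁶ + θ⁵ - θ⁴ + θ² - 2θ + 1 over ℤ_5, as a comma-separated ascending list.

1, 2, 3

Write g(θ) = θ⁶ + θ⁵ - θ⁴ + θ² - 2θ + 1.
Roots in ℤ_5: g(0) = 1; g(1) = 1; g(2) = 1; g(3) = 0 → root; g(4) = 3.
Linear factors from roots: (θ + 2).
Complete factorization: g(θ) = (θ + 2)·(θ² + θ + 1)·(θ³ - 2θ² + 2θ - 2).
Factor degrees with multiplicity: 1 + 2 + 3 = 6.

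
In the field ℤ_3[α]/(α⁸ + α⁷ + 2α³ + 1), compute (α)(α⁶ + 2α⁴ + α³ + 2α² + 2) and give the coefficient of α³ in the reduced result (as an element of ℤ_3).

Multiply in ℤ_3[α]: (α)·(α⁶ + 2α⁴ + α³ + 2α² + 2) = α⁷ + 2α⁵ + α⁴ + 2α³ + 2α.
Reduced: α⁷ + 2α⁵ + α⁴ + 2α³ + 2α.

2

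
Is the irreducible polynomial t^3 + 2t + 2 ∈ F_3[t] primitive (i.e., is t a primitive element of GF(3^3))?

No

Write f(t) = t^3 + 2t + 2.
|GF(3^3)^×| = 3^3 − 1 = 26. Prime factorization: 26 = 2·13.
f is primitive ⇔ t has order 26 in GF(3)[t]/(f), i.e. t^(26/q) ≠ 1 for each prime q | 26.
t^(13) mod f = 1
t^(2) mod f = t^2.
Since t^(13) = 1, the order of t divides 13 < 26; not primitive.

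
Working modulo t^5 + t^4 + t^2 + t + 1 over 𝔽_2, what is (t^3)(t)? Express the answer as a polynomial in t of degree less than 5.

Multiply in 𝔽_2[t]: (t^3)·(t) = t^4.
Reduced: t^4.

t^4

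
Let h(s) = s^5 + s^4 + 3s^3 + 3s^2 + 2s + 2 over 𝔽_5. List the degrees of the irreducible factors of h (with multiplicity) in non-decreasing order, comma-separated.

Roots in 𝔽_5: h(0) = 2; h(1) = 2; h(2) = 0 → root; h(3) = 0 → root; h(4) = 0 → root.
Linear factors from roots: (s + 3), (s + 2), (s + 1).
Complete factorization: h(s) = (s + 1)·(s + 2)·(s + 3)·(s^2 + 2).
Factor degrees with multiplicity: 1 + 1 + 1 + 2 = 5.

1, 1, 1, 2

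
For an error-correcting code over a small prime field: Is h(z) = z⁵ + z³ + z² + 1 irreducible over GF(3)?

Check for roots in GF(3): h(0) = 1; h(1) = 1; h(2) = 0 → root.
h(2) = 0, so (z − 2) divides h(z); h is reducible.

No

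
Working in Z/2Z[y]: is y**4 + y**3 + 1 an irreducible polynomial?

Write h(y) = y**4 + y**3 + 1.
Check for roots in Z/2Z: h(0) = 1; h(1) = 1.
No roots, so no linear factors.
Monic irreducibles of degree 2 over GF(2): y**2 + y + 1.
None of them divide h (all give nonzero remainder).
No irreducible factor of degree ≤ 2 exists, so h is irreducible over GF(2).

Yes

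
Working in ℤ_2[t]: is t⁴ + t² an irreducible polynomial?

No

Write g(t) = t⁴ + t².
Check for roots in ℤ_2: g(0) = 0 → root; g(1) = 0 → root.
g(0) = 0, so (t) divides g(t); g is reducible.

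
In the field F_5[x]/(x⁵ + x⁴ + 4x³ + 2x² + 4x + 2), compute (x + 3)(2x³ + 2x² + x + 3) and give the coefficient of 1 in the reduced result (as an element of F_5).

4

Multiply in F_5[x]: (x + 3)·(2x³ + 2x² + x + 3) = 2x⁴ + 3x³ + 2x² + x + 4.
Reduced: 2x⁴ + 3x³ + 2x² + x + 4.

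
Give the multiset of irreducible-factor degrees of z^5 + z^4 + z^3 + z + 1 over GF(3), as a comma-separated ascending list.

Write f(z) = z^5 + z^4 + z^3 + z + 1.
Roots in GF(3): f(0) = 1; f(1) = 2; f(2) = 2.
Complete factorization: f(z) = (z^5 + z^4 + z^3 + z + 1).
Factor degrees with multiplicity: 5 = 5.

5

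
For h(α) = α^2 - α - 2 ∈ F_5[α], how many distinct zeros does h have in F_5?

Evaluate at each of the 5 elements of F_5:
h(0) = 3; h(1) = 3; h(2) = 0 → root; h(3) = 4; h(4) = 0 → root.
Roots: {2, 4}.

2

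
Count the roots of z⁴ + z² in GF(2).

Write h(z) = z⁴ + z².
Evaluate at each of the 2 elements of GF(2):
h(0) = 0 → root; h(1) = 0 → root.
Roots: {0, 1}.

2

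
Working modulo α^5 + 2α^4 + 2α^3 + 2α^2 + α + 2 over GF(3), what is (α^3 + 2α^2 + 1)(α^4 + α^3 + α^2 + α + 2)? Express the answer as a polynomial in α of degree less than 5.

Multiply in GF(3)[α]: (α^3 + 2α^2 + 1)·(α^4 + α^3 + α^2 + α + 2) = α^7 + α^4 + 2α^3 + 2α^2 + α + 2.
Reduce using α^5 ≡ α^4 + α^3 + α^2 + 2α + 1 (mod α^5 + 2α^4 + 2α^3 + 2α^2 + α + 2).
Reduced: 2α^4 + α^3 + α^2 + 1.

2α^4 + α^3 + α^2 + 1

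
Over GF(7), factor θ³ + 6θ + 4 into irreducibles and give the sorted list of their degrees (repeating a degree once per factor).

1, 2

Write g(θ) = θ³ + 6θ + 4.
Linear factors from roots: (θ + 4).
Complete factorization: g(θ) = (θ + 4)·(θ² + 3θ + 1).
Factor degrees with multiplicity: 1 + 2 = 3.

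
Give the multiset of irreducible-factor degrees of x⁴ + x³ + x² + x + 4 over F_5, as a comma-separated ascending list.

Write h(x) = x⁴ + x³ + x² + x + 4.
Roots in F_5: h(0) = 4; h(1) = 3; h(2) = 4; h(3) = 4; h(4) = 4.
Complete factorization: h(x) = (x⁴ + x³ + x² + x + 4).
Factor degrees with multiplicity: 4 = 4.

4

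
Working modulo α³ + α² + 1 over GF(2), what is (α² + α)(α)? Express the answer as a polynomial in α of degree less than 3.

1

Multiply in GF(2)[α]: (α² + α)·(α) = α³ + α².
Reduce using α³ ≡ α² + 1 (mod α³ + α² + 1).
Reduced: 1.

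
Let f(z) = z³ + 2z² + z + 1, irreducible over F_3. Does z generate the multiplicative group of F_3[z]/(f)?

Yes

|GF(3^3)^×| = 3^3 − 1 = 26. Prime factorization: 26 = 2·13.
f is primitive ⇔ z has order 26 in GF(3)[z]/(f), i.e. z^(26/q) ≠ 1 for each prime q | 26.
z^(13) mod f = 2.
z^(2) mod f = z².
None equal 1, so z has full order 26; f is primitive.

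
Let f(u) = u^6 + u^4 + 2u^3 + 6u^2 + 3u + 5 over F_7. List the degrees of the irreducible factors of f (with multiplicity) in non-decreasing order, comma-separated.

6

Complete factorization: f(u) = (u^6 + u^4 + 2u^3 + 6u^2 + 3u + 5).
Factor degrees with multiplicity: 6 = 6.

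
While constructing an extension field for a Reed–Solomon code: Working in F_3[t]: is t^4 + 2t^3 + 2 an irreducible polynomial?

Write f(t) = t^4 + 2t^3 + 2.
Check for roots in F_3: f(0) = 2; f(1) = 2; f(2) = 1.
No roots, so no linear factors.
Monic irreducibles of degree 2 over GF(3): t^2 + 1, t^2 + t + 2, t^2 + 2t + 2.
None of them divide f (all give nonzero remainder).
No irreducible factor of degree ≤ 2 exists, so f is irreducible over GF(3).

Yes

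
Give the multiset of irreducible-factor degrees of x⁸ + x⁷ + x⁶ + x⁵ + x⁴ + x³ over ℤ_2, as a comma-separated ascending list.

Write f(x) = x⁸ + x⁷ + x⁶ + x⁵ + x⁴ + x³.
Roots in ℤ_2: f(0) = 0 → root; f(1) = 0 → root.
Linear factors from roots: (x), (x + 1).
Complete factorization: f(x) = (x + 1)·(x)^3·(x² + x + 1)^2.
Factor degrees with multiplicity: 1 + 1 + 1 + 1 + 2 + 2 = 8.

1, 1, 1, 1, 2, 2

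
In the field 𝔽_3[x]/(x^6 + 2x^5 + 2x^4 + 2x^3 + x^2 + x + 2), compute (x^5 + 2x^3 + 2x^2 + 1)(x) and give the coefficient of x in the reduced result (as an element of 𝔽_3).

0

Multiply in 𝔽_3[x]: (x^5 + 2x^3 + 2x^2 + 1)·(x) = x^6 + 2x^4 + 2x^3 + x.
Reduce using x^6 ≡ x^5 + x^4 + x^3 + 2x^2 + 2x + 1 (mod x^6 + 2x^5 + 2x^4 + 2x^3 + x^2 + x + 2).
Reduced: x^5 + 2x^2 + 1.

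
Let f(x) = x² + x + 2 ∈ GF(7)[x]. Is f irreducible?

Check for roots in GF(7): f(0) = 2; f(1) = 4; f(2) = 1; f(3) = 0 → root; f(4) = 1; f(5) = 4; f(6) = 2.
f(3) = 0, so (x − 3) divides f(x); f is reducible.

No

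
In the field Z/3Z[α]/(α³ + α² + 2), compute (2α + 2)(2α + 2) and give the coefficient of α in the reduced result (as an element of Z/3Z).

2

Multiply in Z/3Z[α]: (2α + 2)·(2α + 2) = α² + 2α + 1.
Reduced: α² + 2α + 1.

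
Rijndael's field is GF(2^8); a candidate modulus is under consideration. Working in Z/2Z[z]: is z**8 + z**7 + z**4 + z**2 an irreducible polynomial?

No

Write h(z) = z**8 + z**7 + z**4 + z**2.
Check for roots in Z/2Z: h(0) = 0 → root; h(1) = 0 → root.
h(0) = 0, so (z) divides h(z); h is reducible.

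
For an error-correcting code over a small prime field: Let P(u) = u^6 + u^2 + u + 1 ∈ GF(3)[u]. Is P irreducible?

Yes

Check for roots in GF(3): P(0) = 1; P(1) = 1; P(2) = 2.
No roots, so no linear factors.
Monic irreducibles of degree 2 over GF(3): u^2 + 1, u^2 + u - 1, u^2 - u - 1.
None of them divide P (all give nonzero remainder).
Degree-3 irreducible divisors: test the 8 monic irreducibles of degree 3 over GF(3).
None of them divide P (all give nonzero remainder).
No irreducible factor of degree ≤ 3 exists, so P is irreducible over GF(3).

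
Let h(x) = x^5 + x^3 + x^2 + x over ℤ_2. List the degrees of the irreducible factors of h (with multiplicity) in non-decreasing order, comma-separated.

Roots in ℤ_2: h(0) = 0 → root; h(1) = 0 → root.
Linear factors from roots: (x), (x + 1).
Complete factorization: h(x) = (x)·(x + 1)·(x^3 + x^2 + 1).
Factor degrees with multiplicity: 1 + 1 + 3 = 5.

1, 1, 3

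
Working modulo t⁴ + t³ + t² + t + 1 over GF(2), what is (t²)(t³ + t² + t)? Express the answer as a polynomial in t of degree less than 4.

Multiply in GF(2)[t]: (t²)·(t³ + t² + t) = t⁵ + t⁴ + t³.
Reduce using t⁴ ≡ t³ + t² + t + 1 (mod t⁴ + t³ + t² + t + 1).
Reduced: t² + t.

t^2 + t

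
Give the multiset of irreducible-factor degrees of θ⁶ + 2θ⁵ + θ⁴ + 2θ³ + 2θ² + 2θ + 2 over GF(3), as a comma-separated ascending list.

1, 1, 2, 2

Write f(θ) = θ⁶ + 2θ⁵ + θ⁴ + 2θ³ + 2θ² + 2θ + 2.
Roots in GF(3): f(0) = 2; f(1) = 0 → root; f(2) = 0 → root.
Linear factors from roots: (θ + 2), (θ + 1).
Complete factorization: f(θ) = (θ + 1)·(θ + 2)·(θ² + θ + 2)^2.
Factor degrees with multiplicity: 1 + 1 + 2 + 2 = 6.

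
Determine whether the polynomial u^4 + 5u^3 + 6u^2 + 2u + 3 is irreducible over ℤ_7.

Write h(u) = u^4 + 5u^3 + 6u^2 + 2u + 3.
Check for roots in ℤ_7: h(0) = 3; h(1) = 3; h(2) = 3; h(3) = 6; h(4) = 4; h(5) = 6; h(6) = 3.
No roots, so no linear factors.
Degree-2 irreducible divisors: test the 21 monic irreducibles of degree 2 over GF(7).
u^2 + 2u + 2 divides h: h(u) = (u^2 + 2u + 2)·(u^2 + 3u + 5).

No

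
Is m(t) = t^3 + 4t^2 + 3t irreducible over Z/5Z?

No

Check for roots in Z/5Z: m(0) = 0 → root; m(1) = 3; m(2) = 0 → root; m(3) = 2; m(4) = 0 → root.
m(0) = 0, so (t) divides m(t); m is reducible.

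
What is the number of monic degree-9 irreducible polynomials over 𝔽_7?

4483696

Gauss's count: N_{7}(9) = (1/9) Σ_{d|9} μ(9/d)·7^d.
Divisors of 9: 1, 3, 9; μ(9/d) for each: 0, -1, 1.
Σ = − 7^3 + 7^9 = 40353264.
N = 40353264/9 = 4483696.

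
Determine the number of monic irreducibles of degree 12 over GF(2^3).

5726600880

Gauss's count: N_{8}(12) = (1/12) Σ_{d|12} μ(12/d)·8^d.
Divisors of 12: 1, 2, 3, 4, 6, 12; μ(12/d) for each: 0, 1, 0, -1, -1, 1.
Σ = 8^2 − 8^4 − 8^6 + 8^12 = 68719210560.
N = 68719210560/12 = 5726600880.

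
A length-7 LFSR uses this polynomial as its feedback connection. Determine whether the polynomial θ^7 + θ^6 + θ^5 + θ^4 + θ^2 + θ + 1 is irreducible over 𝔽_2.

Yes

Write f(θ) = θ^7 + θ^6 + θ^5 + θ^4 + θ^2 + θ + 1.
Check for roots in 𝔽_2: f(0) = 1; f(1) = 1.
No roots, so no linear factors.
Monic irreducibles of degree 2 over GF(2): θ^2 + θ + 1.
None of them divide f (all give nonzero remainder).
Monic irreducibles of degree 3 over GF(2): θ^3 + θ + 1, θ^3 + θ^2 + 1.
None of them divide f (all give nonzero remainder).
No irreducible factor of degree ≤ 3 exists, so f is irreducible over GF(2).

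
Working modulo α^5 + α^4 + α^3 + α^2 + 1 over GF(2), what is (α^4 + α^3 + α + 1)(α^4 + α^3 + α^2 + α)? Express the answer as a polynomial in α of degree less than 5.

α^4 + α + 1

Multiply in GF(2)[α]: (α^4 + α^3 + α + 1)·(α^4 + α^3 + α^2 + α) = α^8 + α^5 + α^4 + α.
Reduce using α^5 ≡ α^4 + α^3 + α^2 + 1 (mod α^5 + α^4 + α^3 + α^2 + 1).
Reduced: α^4 + α + 1.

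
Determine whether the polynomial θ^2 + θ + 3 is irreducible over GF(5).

Write g(θ) = θ^2 + θ + 3.
Check for roots in GF(5): g(0) = 3; g(1) = 0 → root; g(2) = 4; g(3) = 0 → root; g(4) = 3.
g(1) = 0, so (θ − 1) divides g(θ); g is reducible.

No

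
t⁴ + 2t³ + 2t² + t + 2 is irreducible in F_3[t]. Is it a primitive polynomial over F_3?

Write f(t) = t⁴ + 2t³ + 2t² + t + 2.
|GF(3^4)^×| = 3^4 − 1 = 80. Prime factorization: 80 = 2^4·5.
f is primitive ⇔ t has order 80 in GF(3)[t]/(f), i.e. t^(80/q) ≠ 1 for each prime q | 80.
t^(40) mod f = 2.
t^(16) mod f = t² + 2t.
None equal 1, so t has full order 80; f is primitive.

Yes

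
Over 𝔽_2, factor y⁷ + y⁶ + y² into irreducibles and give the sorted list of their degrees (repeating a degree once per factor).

Write g(y) = y⁷ + y⁶ + y².
Roots in 𝔽_2: g(0) = 0 → root; g(1) = 1.
Linear factors from roots: (y).
Complete factorization: g(y) = (y)^2·(y² + y + 1)·(y³ + y + 1).
Factor degrees with multiplicity: 1 + 1 + 2 + 3 = 7.

1, 1, 2, 3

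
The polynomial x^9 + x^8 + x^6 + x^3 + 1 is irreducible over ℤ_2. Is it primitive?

Write f(x) = x^9 + x^8 + x^6 + x^3 + 1.
|GF(2^9)^×| = 2^9 − 1 = 511. Prime factorization: 511 = 7·73.
f is primitive ⇔ x has order 511 in GF(2)[x]/(f), i.e. x^(511/q) ≠ 1 for each prime q | 511.
x^(73) mod f = 1
x^(7) mod f = x^7.
Since x^(73) = 1, the order of x divides 73 < 511; not primitive.

No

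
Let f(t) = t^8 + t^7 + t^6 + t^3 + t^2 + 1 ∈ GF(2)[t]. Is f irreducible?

Check for roots in GF(2): f(0) = 1; f(1) = 0 → root.
f(1) = 0, so (t − 1) divides f(t); f is reducible.

No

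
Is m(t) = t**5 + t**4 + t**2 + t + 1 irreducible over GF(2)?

Yes

Check for roots in GF(2): m(0) = 1; m(1) = 1.
No roots, so no linear factors.
Monic irreducibles of degree 2 over GF(2): t**2 + t + 1.
None of them divide m (all give nonzero remainder).
No irreducible factor of degree ≤ 2 exists, so m is irreducible over GF(2).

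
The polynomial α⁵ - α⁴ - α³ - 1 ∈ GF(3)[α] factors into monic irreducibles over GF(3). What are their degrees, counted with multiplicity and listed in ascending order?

5

Write f(α) = α⁵ - α⁴ - α³ - 1.
Roots in GF(3): f(0) = 2; f(1) = 1; f(2) = 1.
Complete factorization: f(α) = (α⁵ - α⁴ - α³ - 1).
Factor degrees with multiplicity: 5 = 5.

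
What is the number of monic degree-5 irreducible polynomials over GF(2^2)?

x^(4^5) − x is the product of all monic irreducibles of degree dividing 5; Möbius inversion gives N = (1/5) Σ μ(5/d)·4^d.
Divisors of 5: 1, 5; μ(5/d) for each: -1, 1.
Σ = − 4^1 + 4^5 = 1020.
N = 1020/5 = 204.

204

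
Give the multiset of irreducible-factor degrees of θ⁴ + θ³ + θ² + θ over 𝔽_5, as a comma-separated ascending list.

Write f(θ) = θ⁴ + θ³ + θ² + θ.
Roots in 𝔽_5: f(0) = 0 → root; f(1) = 4; f(2) = 0 → root; f(3) = 0 → root; f(4) = 0 → root.
Linear factors from roots: (θ), (θ - 2), (θ + 2), (θ + 1).
Complete factorization: f(θ) = (θ)·(θ + 1)·(θ + 2)·(θ - 2).
Factor degrees with multiplicity: 1 + 1 + 1 + 1 = 4.

1, 1, 1, 1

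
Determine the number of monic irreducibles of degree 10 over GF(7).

The number of monic irreducibles of degree 10 over GF(7) is (1/10)·Σ_{d∣10} μ(10/d) 7^d.
Divisors of 10: 1, 2, 5, 10; μ(10/d) for each: 1, -1, -1, 1.
Σ = 7^1 − 7^2 − 7^5 + 7^10 = 282458400.
N = 282458400/10 = 28245840.

28245840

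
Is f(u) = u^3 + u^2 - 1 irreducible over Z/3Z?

Yes

Check for roots in Z/3Z: f(0) = 2; f(1) = 1; f(2) = 2.
No roots. A degree-3 polynomial over a field with no linear factor is irreducible.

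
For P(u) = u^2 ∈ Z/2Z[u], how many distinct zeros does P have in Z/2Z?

1

Evaluate at each of the 2 elements of Z/2Z:
P(0) = 0 → root; P(1) = 1.
Roots: {0}.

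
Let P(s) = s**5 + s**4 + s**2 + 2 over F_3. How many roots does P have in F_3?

1

Evaluate at each of the 3 elements of F_3:
P(0) = 2; P(1) = 2; P(2) = 0 → root.
Roots: {2}.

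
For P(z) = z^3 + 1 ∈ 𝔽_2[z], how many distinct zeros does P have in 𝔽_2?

Evaluate at each of the 2 elements of 𝔽_2:
P(0) = 1; P(1) = 0 → root.
Roots: {1}.

1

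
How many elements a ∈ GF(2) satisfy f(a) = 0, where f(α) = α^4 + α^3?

2

Evaluate at each of the 2 elements of GF(2):
f(0) = 0 → root; f(1) = 0 → root.
Roots: {0, 1}.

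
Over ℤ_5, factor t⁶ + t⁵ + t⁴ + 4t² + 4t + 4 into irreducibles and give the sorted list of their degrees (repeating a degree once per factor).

Write f(t) = t⁶ + t⁵ + t⁴ + 4t² + 4t + 4.
Roots in ℤ_5: f(0) = 4; f(1) = 0 → root; f(2) = 0 → root; f(3) = 0 → root; f(4) = 0 → root.
Linear factors from roots: (t + 4), (t + 3), (t + 2), (t + 1).
Complete factorization: f(t) = (t + 1)·(t + 2)·(t + 3)·(t + 4)·(t² + t + 1).
Factor degrees with multiplicity: 1 + 1 + 1 + 1 + 2 = 6.

1, 1, 1, 1, 2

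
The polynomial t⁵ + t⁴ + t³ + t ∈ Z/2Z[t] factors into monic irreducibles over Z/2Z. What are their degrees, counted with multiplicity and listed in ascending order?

Write g(t) = t⁵ + t⁴ + t³ + t.
Roots in Z/2Z: g(0) = 0 → root; g(1) = 0 → root.
Linear factors from roots: (t), (t + 1).
Complete factorization: g(t) = (t)·(t + 1)·(t³ + t + 1).
Factor degrees with multiplicity: 1 + 1 + 3 = 5.

1, 1, 3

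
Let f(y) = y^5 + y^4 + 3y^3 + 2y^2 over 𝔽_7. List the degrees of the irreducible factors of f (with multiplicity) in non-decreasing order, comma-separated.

Linear factors from roots: (y), (y - 1).
Complete factorization: f(y) = (y - 1)·(y)^2·(y^2 + 2y - 2).
Factor degrees with multiplicity: 1 + 1 + 1 + 2 = 5.

1, 1, 1, 2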